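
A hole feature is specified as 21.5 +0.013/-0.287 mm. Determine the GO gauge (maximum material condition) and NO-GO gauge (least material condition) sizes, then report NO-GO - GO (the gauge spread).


GO = nominal - lower_tol (smallest hole = maximum material condition)
GO = 21.5 - 0.287 = 21.213
NO-GO = nominal + upper_tol (largest hole = least material condition)
NO-GO = 21.5 + 0.013 = 21.513
spread = NO-GO - GO = 21.513 - 21.213 = 0.3000

0.3000


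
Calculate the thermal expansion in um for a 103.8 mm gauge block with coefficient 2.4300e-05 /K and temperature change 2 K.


dL = L * alpha * dT
= 103.8 * 2.4300e-05 * 2
= 0.0050447 mm
dL_um = 0.0050447 * 1000 = 5.0447 um

5.0447


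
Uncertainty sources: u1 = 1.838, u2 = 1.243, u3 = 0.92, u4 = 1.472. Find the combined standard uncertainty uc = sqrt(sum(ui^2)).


uc = sqrt(1.838^2 + 1.243^2 + 0.92^2 + 1.472^2)
uc = sqrt(7.936477)
uc = 2.8172

2.8172


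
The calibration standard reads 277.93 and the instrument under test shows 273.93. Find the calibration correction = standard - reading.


Correction = standard - reading
= 277.93 - 273.93
= 4.0000

4.0000


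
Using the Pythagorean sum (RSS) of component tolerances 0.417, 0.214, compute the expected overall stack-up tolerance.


RSS = sqrt(0.417^2 + 0.214^2)
= sqrt(0.219685)
= 0.4687

0.4687


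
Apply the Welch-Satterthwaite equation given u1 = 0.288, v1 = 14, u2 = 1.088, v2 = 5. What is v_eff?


uc = sqrt(u1^2 + u2^2) = sqrt(0.288^2 + 1.088^2) = 1.1254723
v_eff = uc^4 / (u1^4/v1 + u2^4/v2)
= 1.1254723^4 / (0.288^4/14 + 1.088^4/5)
= 1.6044982 / 0.28074138
v_eff = 5.7152

5.7152


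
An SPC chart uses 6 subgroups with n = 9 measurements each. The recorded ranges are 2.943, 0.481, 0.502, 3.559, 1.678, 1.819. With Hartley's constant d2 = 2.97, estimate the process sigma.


R_bar = (2.943 + 0.481 + 0.502 + 3.559 + 1.678 + 1.819) / 6
R_bar = 10.982 / 6 = 1.8303333
sigma_hat = R_bar / d2 = 1.8303333 / 2.97 = 0.6163

0.6163


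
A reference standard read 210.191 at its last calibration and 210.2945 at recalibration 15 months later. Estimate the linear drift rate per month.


rate = (v2 - v1) / months
= (210.2945 - 210.191) / 15
= 0.1035 / 15
= 0.0069

0.0069


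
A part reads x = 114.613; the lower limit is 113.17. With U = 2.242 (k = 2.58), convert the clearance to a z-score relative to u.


u = U / k = 2.242 / 2.58 = 0.86899225
margin = |LSL - x| = |113.17 - 114.613| = 1.443
z = margin / u = 1.443 / 0.86899225
z = 1.6605

1.6605


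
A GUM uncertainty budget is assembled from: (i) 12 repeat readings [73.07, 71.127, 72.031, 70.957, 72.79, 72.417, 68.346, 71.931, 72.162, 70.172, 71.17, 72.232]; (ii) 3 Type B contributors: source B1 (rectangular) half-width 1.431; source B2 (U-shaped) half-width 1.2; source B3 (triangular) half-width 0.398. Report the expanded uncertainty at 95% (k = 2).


mean = (73.07 + 71.127 + 72.031 + 70.957 + 72.79 + 72.417 + 68.346 + 71.931 + 72.162 + 70.172 + 71.17 + 72.232) / 12 = 71.53375
s = sqrt(sum((x - mean)^2)/(n-1)) = 1.3021726
u_A = s / sqrt(n) = 1.3021726 / sqrt(12) = 0.37590485
u_B1 = 1.431 / sqrt(3) = 0.82618824
u_B2 = 1.2 / sqrt(2) = 0.84852814
u_B3 = 0.398 / sqrt(6) = 0.16248282
uc = sqrt(0.37590485^2 + 0.82618824^2 + 0.84852814^2 + 0.16248282^2) = 1.253113
U = k * uc = 2 * 1.253113
U = 2.5062

2.5062


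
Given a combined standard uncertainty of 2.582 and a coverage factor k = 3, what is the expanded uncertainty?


U = k * uc
U = 3 * 2.582
U = 7.7460

7.7460


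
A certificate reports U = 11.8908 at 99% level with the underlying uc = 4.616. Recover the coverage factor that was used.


k = U / uc
k = 11.8908 / 4.616
k = 2.576

2.576


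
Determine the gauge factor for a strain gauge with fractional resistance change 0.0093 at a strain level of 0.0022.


GF = (dR/R) / epsilon
= 0.0093 / 0.0022
= 4.2273

4.2273


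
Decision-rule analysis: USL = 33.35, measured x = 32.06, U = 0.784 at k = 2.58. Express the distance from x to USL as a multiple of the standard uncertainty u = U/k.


u = U / k = 0.784 / 2.58 = 0.30387597
margin = |USL - x| = |33.35 - 32.06| = 1.29
z = margin / u = 1.29 / 0.30387597
z = 4.2452

4.2452


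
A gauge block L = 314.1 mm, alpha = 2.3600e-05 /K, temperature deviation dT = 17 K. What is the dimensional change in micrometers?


dL = L * alpha * dT
= 314.1 * 2.3600e-05 * 17
= 0.1260169 mm
dL_um = 0.1260169 * 1000 = 126.0169 um

126.0169


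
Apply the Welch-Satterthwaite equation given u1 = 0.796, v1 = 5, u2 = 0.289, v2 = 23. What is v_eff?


uc = sqrt(u1^2 + u2^2) = sqrt(0.796^2 + 0.289^2) = 0.84683942
v_eff = uc^4 / (u1^4/v1 + u2^4/v2)
= 0.84683942^4 / (0.796^4/5 + 0.289^4/23)
= 0.51428548 / 0.080597141
v_eff = 6.3809

6.3809


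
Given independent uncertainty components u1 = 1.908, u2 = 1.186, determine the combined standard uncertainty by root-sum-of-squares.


uc = sqrt(1.908^2 + 1.186^2)
uc = sqrt(5.04706)
uc = 2.2466

2.2466


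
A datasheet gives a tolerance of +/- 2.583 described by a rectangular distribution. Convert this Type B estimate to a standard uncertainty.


u_B = half_width / sqrt(3)
u_B = 2.583 / 1.7320508
u_B = 1.4913

1.4913


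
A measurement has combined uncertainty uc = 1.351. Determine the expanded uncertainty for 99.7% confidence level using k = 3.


U = k * uc
U = 3 * 1.351
U = 4.0530

4.0530


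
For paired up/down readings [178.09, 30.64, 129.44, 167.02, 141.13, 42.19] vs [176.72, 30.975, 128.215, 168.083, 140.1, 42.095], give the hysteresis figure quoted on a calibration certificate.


|178.09 - 176.72| = 1.3700
|30.64 - 30.975| = 0.3350
|129.44 - 128.215| = 1.2250
|167.02 - 168.083| = 1.0630
|141.13 - 140.1| = 1.0300
|42.19 - 42.095| = 0.0950
hysteresis = max(diffs) = 1.3700

1.3700


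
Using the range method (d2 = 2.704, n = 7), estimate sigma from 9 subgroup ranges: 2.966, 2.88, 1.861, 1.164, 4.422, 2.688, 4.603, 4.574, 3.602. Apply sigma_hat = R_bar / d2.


R_bar = (2.966 + 2.88 + 1.861 + 1.164 + 4.422 + 2.688 + 4.603 + 4.574 + 3.602) / 9
R_bar = 28.76 / 9 = 3.1955556
sigma_hat = R_bar / d2 = 3.1955556 / 2.704 = 1.1818

1.1818


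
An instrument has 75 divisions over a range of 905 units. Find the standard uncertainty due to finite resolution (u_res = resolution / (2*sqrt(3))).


resolution = range / divisions
resolution = 905 / 75 = 12.066667
u_res = resolution / (2*sqrt(3))
u_res = 12.066667 / 3.4641016
u_res = 3.4833

3.4833


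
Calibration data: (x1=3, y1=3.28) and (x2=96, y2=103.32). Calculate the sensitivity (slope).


slope = (y2 - y1) / (x2 - x1)
= (103.32 - 3.28) / (96 - 3)
= 100.0400 / 93
= 1.0757

1.0757


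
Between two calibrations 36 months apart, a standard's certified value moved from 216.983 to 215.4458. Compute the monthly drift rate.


rate = (v2 - v1) / months
= (215.4458 - 216.983) / 36
= -1.5372 / 36
= -0.0427

-0.0427


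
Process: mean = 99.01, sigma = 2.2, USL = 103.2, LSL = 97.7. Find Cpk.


Cpu = (USL - mean) / (3*sigma) = (103.2 - 99.01) / (3*2.2) = 0.6348
Cpl = (mean - LSL) / (3*sigma) = (99.01 - 97.7) / (3*2.2) = 0.1985
Cpk = min(Cpu, Cpl) = 0.1985

0.1985


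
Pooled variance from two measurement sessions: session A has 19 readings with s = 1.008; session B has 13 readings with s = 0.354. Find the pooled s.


s_p = sqrt(((n1-1)*s1^2 + (n2-1)*s2^2) / (n1+n2-2))
numerator = (19-1)*1.008^2 + (13-1)*0.354^2 = 18.289152 + 1.503792 = 19.792944
denominator = 19 + 13 - 2 = 30
s_p^2 = 19.792944 / 30 = 0.6597648
s_p = sqrt(0.6597648) = 0.8123

0.8123


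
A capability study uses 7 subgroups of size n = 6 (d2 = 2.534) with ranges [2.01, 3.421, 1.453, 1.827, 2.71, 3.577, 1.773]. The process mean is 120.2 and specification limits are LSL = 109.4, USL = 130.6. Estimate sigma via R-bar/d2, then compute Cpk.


R_bar = (2.01 + 3.421 + 1.453 + 1.827 + 2.71 + 3.577 + 1.773) / 7 = 2.3958571
sigma = R_bar / d2 = 2.3958571 / 2.534 = 0.94548425
Cp = (USL - LSL)/(6*sigma) = (130.6 - 109.4)/(6*0.94548425) = 3.7371
Cpu = (130.6 - 120.2)/(3*0.94548425) = 3.6666
Cpl = (120.2 - 109.4)/(3*0.94548425) = 3.8076
Cpk = min(Cpu, Cpl) = 3.6666

3.6666


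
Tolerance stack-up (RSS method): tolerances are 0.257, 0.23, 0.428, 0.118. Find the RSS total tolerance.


RSS = sqrt(0.257^2 + 0.23^2 + 0.428^2 + 0.118^2)
= sqrt(0.316057)
= 0.5622

0.5622


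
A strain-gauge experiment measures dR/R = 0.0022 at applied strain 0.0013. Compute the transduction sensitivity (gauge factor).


GF = (dR/R) / epsilon
= 0.0022 / 0.0013
= 1.6923

1.6923


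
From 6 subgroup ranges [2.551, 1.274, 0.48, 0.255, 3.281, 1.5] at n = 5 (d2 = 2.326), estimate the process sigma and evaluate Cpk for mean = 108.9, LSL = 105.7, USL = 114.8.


R_bar = (2.551 + 1.274 + 0.48 + 0.255 + 3.281 + 1.5) / 6 = 1.5568333
sigma = R_bar / d2 = 1.5568333 / 2.326 = 0.66931784
Cp = (USL - LSL)/(6*sigma) = (114.8 - 105.7)/(6*0.66931784) = 2.2660
Cpu = (114.8 - 108.9)/(3*0.66931784) = 2.9383
Cpl = (108.9 - 105.7)/(3*0.66931784) = 1.5937
Cpk = min(Cpu, Cpl) = 1.5937

1.5937


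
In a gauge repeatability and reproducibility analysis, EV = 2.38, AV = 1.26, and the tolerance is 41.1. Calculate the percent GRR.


GRR = sqrt(EV^2 + AV^2) = sqrt(2.38^2 + 1.26^2) = 2.6929538
%GRR = GRR / tol * 100 = 2.6929538 / 41.1 * 100
%GRR = 6.5522

6.5522


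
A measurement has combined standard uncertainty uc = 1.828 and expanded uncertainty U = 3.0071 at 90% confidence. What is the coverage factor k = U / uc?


k = U / uc
k = 3.0071 / 1.828
k = 1.645

1.645


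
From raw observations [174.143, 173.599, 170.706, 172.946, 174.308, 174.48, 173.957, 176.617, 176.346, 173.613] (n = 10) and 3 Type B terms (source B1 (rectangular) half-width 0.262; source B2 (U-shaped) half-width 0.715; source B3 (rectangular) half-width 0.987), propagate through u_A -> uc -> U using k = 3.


mean = (174.143 + 173.599 + 170.706 + 172.946 + 174.308 + 174.48 + 173.957 + 176.617 + 176.346 + 173.613) / 10 = 174.0715
s = sqrt(sum((x - mean)^2)/(n-1)) = 1.6640235
u_A = s / sqrt(n) = 1.6640235 / sqrt(10) = 0.52621043
u_B1 = 0.262 / sqrt(3) = 0.15126577
u_B2 = 0.715 / sqrt(2) = 0.50558135
u_B3 = 0.987 / sqrt(3) = 0.56984472
uc = sqrt(0.52621043^2 + 0.15126577^2 + 0.50558135^2 + 0.56984472^2) = 0.93814405
U = k * uc = 3 * 0.93814405
U = 2.8144

2.8144


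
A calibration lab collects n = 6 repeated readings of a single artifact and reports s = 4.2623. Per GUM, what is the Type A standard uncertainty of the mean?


u_A = s / sqrt(n)
u_A = 4.2623 / sqrt(6)
u_A = 4.2623 / 2.4494897
u_A = 1.7401

1.7401


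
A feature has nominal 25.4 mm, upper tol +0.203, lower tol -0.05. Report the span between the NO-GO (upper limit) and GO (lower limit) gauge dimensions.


GO = nominal - lower_tol (smallest hole = maximum material condition)
GO = 25.4 - 0.05 = 25.35
NO-GO = nominal + upper_tol (largest hole = least material condition)
NO-GO = 25.4 + 0.203 = 25.603
spread = NO-GO - GO = 25.603 - 25.35 = 0.2530

0.2530


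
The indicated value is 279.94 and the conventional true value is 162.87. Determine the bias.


Systematic error = measured - true
= 279.94 - 162.87
= 117.0700

117.0700


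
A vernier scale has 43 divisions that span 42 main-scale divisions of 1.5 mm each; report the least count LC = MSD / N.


LC = MSD / n_div
= 1.5 / 43
= 0.0349

0.0349


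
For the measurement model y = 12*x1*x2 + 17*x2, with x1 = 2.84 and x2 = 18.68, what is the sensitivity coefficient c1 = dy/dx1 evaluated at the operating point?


y = 12*x1*x2 + 17*x2
dy/dx1 = 12*x2
Evaluate at x2 = 18.68: c1 = 12 * 18.68
c1 = 224.1600

224.1600


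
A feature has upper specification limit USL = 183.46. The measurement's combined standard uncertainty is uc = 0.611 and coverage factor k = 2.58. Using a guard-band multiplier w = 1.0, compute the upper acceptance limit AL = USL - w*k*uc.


U = k * uc = 2.58 * 0.611 = 1.57638
guard band g = w * U = 1.0 * 1.57638 = 1.57638
AL = USL - g = 183.46 - 1.57638
AL = 181.8836

181.8836


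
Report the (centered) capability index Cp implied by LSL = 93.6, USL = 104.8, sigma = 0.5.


Cp = (USL - LSL) / (6 * sigma)
= (104.8 - 93.6) / (6 * 0.5)
= 11.2000 / 3.0000
= 3.7333

3.7333


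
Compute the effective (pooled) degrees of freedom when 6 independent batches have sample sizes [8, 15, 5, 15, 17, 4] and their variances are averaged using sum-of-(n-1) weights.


nu = sum_i (n_i - 1)
nu = ((8 - 1) + (15 - 1) + (5 - 1) + (15 - 1) + (17 - 1) + (4 - 1))
nu = 7 + 14 + 4 + 14 + 16 + 3
nu = 58

58


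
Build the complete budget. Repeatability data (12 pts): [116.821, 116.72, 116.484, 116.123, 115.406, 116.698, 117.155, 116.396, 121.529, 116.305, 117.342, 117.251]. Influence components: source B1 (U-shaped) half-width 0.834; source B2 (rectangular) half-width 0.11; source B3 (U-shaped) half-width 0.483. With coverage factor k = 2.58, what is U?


mean = (116.821 + 116.72 + 116.484 + 116.123 + 115.406 + 116.698 + 117.155 + 116.396 + 121.529 + 116.305 + 117.342 + 117.251) / 12 = 117.0191667
s = sqrt(sum((x - mean)^2)/(n-1)) = 1.5176875
u_A = s / sqrt(n) = 1.5176875 / sqrt(12) = 0.43811864
u_B1 = 0.834 / sqrt(2) = 0.58972706
u_B2 = 0.11 / sqrt(3) = 0.06350853
u_B3 = 0.483 / sqrt(2) = 0.34153258
uc = sqrt(0.43811864^2 + 0.58972706^2 + 0.06350853^2 + 0.34153258^2) = 0.81265231
U = k * uc = 2.58 * 0.81265231
U = 2.0966

2.0966


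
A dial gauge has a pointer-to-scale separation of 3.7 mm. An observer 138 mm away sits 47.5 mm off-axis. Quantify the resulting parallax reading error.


error = h * offset / d
= 3.7 * 47.5 / 138
= 1.2736

1.2736


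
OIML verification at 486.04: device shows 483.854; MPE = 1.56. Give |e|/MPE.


e = indication - reference = 483.854 - 486.04 = -2.1860
|e| = 2.1860
ratio = |e| / MPE = 2.1860 / 1.56
ratio = 1.4013

1.4013


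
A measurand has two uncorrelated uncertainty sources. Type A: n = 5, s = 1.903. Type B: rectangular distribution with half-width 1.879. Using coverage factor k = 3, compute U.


u_A = s / sqrt(n) = 1.903 / sqrt(5) = 0.85104747
u_B = half_width / sqrt(3) = 1.879 / sqrt(3) = 1.0848412
uc = sqrt(u_A^2 + u_B^2) = sqrt(0.85104747^2 + 1.0848412^2) = 1.3788264
U = k * uc = 3 * 1.3788264
U = 4.1365

4.1365


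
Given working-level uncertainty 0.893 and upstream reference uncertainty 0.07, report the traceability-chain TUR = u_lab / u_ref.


TUR = u_lab / u_ref
= 0.893 / 0.07
= 12.7571

12.7571


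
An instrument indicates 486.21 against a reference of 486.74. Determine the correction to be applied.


Correction = standard - reading
= 486.74 - 486.21
= 0.5300

0.5300


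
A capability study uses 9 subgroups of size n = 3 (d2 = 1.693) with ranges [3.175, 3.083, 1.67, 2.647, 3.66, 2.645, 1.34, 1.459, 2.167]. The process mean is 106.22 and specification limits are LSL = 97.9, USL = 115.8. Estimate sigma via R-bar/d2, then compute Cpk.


R_bar = (3.175 + 3.083 + 1.67 + 2.647 + 3.66 + 2.645 + 1.34 + 1.459 + 2.167) / 9 = 2.4273333
sigma = R_bar / d2 = 2.4273333 / 1.693 = 1.4337468
Cp = (USL - LSL)/(6*sigma) = (115.8 - 97.9)/(6*1.4337468) = 2.0808
Cpu = (115.8 - 106.22)/(3*1.4337468) = 2.2273
Cpl = (106.22 - 97.9)/(3*1.4337468) = 1.9343
Cpk = min(Cpu, Cpl) = 1.9343

1.9343


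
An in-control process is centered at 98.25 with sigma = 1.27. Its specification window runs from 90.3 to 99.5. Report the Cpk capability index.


Cpu = (USL - mean) / (3*sigma) = (99.5 - 98.25) / (3*1.27) = 0.3281
Cpl = (mean - LSL) / (3*sigma) = (98.25 - 90.3) / (3*1.27) = 2.0866
Cpk = min(Cpu, Cpl) = 0.3281

0.3281


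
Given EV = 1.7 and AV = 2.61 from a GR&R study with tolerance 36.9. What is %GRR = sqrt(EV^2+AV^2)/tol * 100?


GRR = sqrt(EV^2 + AV^2) = sqrt(1.7^2 + 2.61^2) = 3.1148194
%GRR = GRR / tol * 100 = 3.1148194 / 36.9 * 100
%GRR = 8.4412

8.4412


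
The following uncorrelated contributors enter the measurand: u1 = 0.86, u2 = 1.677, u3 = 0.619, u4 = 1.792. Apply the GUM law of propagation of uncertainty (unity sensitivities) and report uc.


uc = sqrt(0.86^2 + 1.677^2 + 0.619^2 + 1.792^2)
uc = sqrt(7.146354)
uc = 2.6733

2.6733


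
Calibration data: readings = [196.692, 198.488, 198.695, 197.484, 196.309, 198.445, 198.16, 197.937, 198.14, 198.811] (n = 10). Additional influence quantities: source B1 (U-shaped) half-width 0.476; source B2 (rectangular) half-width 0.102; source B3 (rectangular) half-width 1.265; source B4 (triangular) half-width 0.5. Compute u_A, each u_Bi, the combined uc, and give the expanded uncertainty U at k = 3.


mean = (196.692 + 198.488 + 198.695 + 197.484 + 196.309 + 198.445 + 198.16 + 197.937 + 198.14 + 198.811) / 10 = 197.9161
s = sqrt(sum((x - mean)^2)/(n-1)) = 0.84276614
u_A = s / sqrt(n) = 0.84276614 / sqrt(10) = 0.26650605
u_B1 = 0.476 / sqrt(2) = 0.33658283
u_B2 = 0.102 / sqrt(3) = 0.058889727
u_B3 = 1.265 / sqrt(3) = 0.73034809
u_B4 = 0.5 / sqrt(6) = 0.20412415
uc = sqrt(0.26650605^2 + 0.33658283^2 + 0.058889727^2 + 0.73034809^2 + 0.20412415^2) = 0.87341655
U = k * uc = 3 * 0.87341655
U = 2.6202

2.6202


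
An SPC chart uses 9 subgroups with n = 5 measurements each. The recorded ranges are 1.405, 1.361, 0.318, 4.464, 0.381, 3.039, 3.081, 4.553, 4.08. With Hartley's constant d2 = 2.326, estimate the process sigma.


R_bar = (1.405 + 1.361 + 0.318 + 4.464 + 0.381 + 3.039 + 3.081 + 4.553 + 4.08) / 9
R_bar = 22.682 / 9 = 2.5202222
sigma_hat = R_bar / d2 = 2.5202222 / 2.326 = 1.0835

1.0835


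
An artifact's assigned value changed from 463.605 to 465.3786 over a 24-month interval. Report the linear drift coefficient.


rate = (v2 - v1) / months
= (465.3786 - 463.605) / 24
= 1.7736 / 24
= 0.0739

0.0739


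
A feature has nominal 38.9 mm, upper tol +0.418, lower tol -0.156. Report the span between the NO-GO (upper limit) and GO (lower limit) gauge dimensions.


GO = nominal - lower_tol (smallest hole = maximum material condition)
GO = 38.9 - 0.156 = 38.744
NO-GO = nominal + upper_tol (largest hole = least material condition)
NO-GO = 38.9 + 0.418 = 39.318
spread = NO-GO - GO = 39.318 - 38.744 = 0.5740

0.5740


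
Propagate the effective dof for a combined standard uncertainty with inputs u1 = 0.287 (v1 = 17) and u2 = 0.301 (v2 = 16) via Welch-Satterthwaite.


uc = sqrt(u1^2 + u2^2) = sqrt(0.287^2 + 0.301^2) = 0.41589662
v_eff = uc^4 / (u1^4/v1 + u2^4/v2)
= 0.41589662^4 / (0.287^4/17 + 0.301^4/16)
= 0.02991862 / 0.00091213101
v_eff = 32.8008

32.8008


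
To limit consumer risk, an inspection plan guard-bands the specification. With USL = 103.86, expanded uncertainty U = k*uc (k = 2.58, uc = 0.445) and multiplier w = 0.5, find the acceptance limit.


U = k * uc = 2.58 * 0.445 = 1.1481
guard band g = w * U = 0.5 * 1.1481 = 0.57405
AL = USL - g = 103.86 - 0.57405
AL = 103.2859

103.2859


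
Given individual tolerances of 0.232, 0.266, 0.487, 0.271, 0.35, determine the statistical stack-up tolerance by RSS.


RSS = sqrt(0.232^2 + 0.266^2 + 0.487^2 + 0.271^2 + 0.35^2)
= sqrt(0.55769)
= 0.7468

0.7468


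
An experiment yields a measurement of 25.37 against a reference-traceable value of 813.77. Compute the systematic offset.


Systematic error = measured - true
= 25.37 - 813.77
= -788.4000

-788.4000


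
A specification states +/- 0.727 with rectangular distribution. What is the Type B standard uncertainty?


u_B = half_width / sqrt(3)
u_B = 0.727 / 1.7320508
u_B = 0.4197

0.4197


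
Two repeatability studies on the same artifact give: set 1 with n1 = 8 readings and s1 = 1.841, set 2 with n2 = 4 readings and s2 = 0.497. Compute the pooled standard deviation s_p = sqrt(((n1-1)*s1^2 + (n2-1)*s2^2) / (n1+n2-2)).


s_p = sqrt(((n1-1)*s1^2 + (n2-1)*s2^2) / (n1+n2-2))
numerator = (8-1)*1.841^2 + (4-1)*0.497^2 = 23.724967 + 0.741027 = 24.465994
denominator = 8 + 4 - 2 = 10
s_p^2 = 24.465994 / 10 = 2.4465994
s_p = sqrt(2.4465994) = 1.5642

1.5642


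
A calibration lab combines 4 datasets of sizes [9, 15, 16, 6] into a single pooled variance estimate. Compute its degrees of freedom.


nu = sum_i (n_i - 1)
nu = ((9 - 1) + (15 - 1) + (16 - 1) + (6 - 1))
nu = 8 + 14 + 15 + 5
nu = 42

42


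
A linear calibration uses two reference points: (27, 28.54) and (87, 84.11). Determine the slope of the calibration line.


slope = (y2 - y1) / (x2 - x1)
= (84.11 - 28.54) / (87 - 27)
= 55.5700 / 60
= 0.9262

0.9262


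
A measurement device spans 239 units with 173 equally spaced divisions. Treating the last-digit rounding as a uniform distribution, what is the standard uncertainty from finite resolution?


resolution = range / divisions
resolution = 239 / 173 = 1.3815029
u_res = resolution / (2*sqrt(3))
u_res = 1.3815029 / 3.4641016
u_res = 0.3988

0.3988


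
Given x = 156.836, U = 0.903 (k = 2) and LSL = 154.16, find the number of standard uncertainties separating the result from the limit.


u = U / k = 0.903 / 2 = 0.4515
margin = |LSL - x| = |154.16 - 156.836| = 2.676
z = margin / u = 2.676 / 0.4515
z = 5.9269

5.9269


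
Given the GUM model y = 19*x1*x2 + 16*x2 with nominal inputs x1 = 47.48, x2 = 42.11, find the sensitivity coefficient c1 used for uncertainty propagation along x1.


y = 19*x1*x2 + 16*x2
dy/dx1 = 19*x2
Evaluate at x2 = 42.11: c1 = 19 * 42.11
c1 = 800.0900

800.0900


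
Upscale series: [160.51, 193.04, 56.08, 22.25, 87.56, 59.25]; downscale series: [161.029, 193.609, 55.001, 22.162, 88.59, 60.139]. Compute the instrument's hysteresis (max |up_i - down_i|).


|160.51 - 161.029| = 0.5190
|193.04 - 193.609| = 0.5690
|56.08 - 55.001| = 1.0790
|22.25 - 22.162| = 0.0880
|87.56 - 88.59| = 1.0300
|59.25 - 60.139| = 0.8890
hysteresis = max(diffs) = 1.0790

1.0790


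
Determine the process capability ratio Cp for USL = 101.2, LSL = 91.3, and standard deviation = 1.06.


Cp = (USL - LSL) / (6 * sigma)
= (101.2 - 91.3) / (6 * 1.06)
= 9.9000 / 6.3600
= 1.5566

1.5566


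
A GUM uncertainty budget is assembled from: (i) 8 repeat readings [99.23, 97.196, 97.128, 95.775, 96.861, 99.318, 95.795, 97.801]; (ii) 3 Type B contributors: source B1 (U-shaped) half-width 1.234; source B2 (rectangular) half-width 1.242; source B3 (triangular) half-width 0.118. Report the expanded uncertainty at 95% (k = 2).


mean = (99.23 + 97.196 + 97.128 + 95.775 + 96.861 + 99.318 + 95.795 + 97.801) / 8 = 97.388
s = sqrt(sum((x - mean)^2)/(n-1)) = 1.3527772
u_A = s / sqrt(n) = 1.3527772 / sqrt(8) = 0.47827897
u_B1 = 1.234 / sqrt(2) = 0.87256977
u_B2 = 1.242 / sqrt(3) = 0.71706903
u_B3 = 0.118 / sqrt(6) = 0.048173298
uc = sqrt(0.47827897^2 + 0.87256977^2 + 0.71706903^2 + 0.048173298^2) = 1.2274516
U = k * uc = 2 * 1.2274516
U = 2.4549

2.4549


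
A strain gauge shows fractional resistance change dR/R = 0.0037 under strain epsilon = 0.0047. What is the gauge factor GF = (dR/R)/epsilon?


GF = (dR/R) / epsilon
= 0.0037 / 0.0047
= 0.7872

0.7872


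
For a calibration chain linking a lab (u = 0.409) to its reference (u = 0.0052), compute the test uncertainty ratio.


TUR = u_lab / u_ref
= 0.409 / 0.0052
= 78.6538

78.6538


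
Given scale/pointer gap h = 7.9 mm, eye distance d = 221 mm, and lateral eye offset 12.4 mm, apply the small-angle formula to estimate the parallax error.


error = h * offset / d
= 7.9 * 12.4 / 221
= 0.4433

0.4433


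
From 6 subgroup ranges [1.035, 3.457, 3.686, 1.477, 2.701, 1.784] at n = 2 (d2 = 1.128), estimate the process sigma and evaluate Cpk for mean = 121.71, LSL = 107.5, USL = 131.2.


R_bar = (1.035 + 3.457 + 3.686 + 1.477 + 2.701 + 1.784) / 6 = 2.3566667
sigma = R_bar / d2 = 2.3566667 / 1.128 = 2.0892435
Cp = (USL - LSL)/(6*sigma) = (131.2 - 107.5)/(6*2.0892435) = 1.8906
Cpu = (131.2 - 121.71)/(3*2.0892435) = 1.5141
Cpl = (121.71 - 107.5)/(3*2.0892435) = 2.2672
Cpk = min(Cpu, Cpl) = 1.5141

1.5141


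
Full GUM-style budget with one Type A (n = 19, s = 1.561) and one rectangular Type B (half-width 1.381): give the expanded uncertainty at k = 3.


u_A = s / sqrt(n) = 1.561 / sqrt(19) = 0.35811796
u_B = half_width / sqrt(3) = 1.381 / sqrt(3) = 0.79732072
uc = sqrt(u_A^2 + u_B^2) = sqrt(0.35811796^2 + 0.79732072^2) = 0.87405309
U = k * uc = 3 * 0.87405309
U = 2.6222

2.6222


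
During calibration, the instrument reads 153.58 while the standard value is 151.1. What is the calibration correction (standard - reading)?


Correction = standard - reading
= 151.1 - 153.58
= -2.4800

-2.4800


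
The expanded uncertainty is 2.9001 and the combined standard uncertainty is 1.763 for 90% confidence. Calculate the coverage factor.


k = U / uc
k = 2.9001 / 1.763
k = 1.645

1.645


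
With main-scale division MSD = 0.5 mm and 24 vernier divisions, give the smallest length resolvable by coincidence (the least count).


LC = MSD / n_div
= 0.5 / 24
= 0.0208

0.0208


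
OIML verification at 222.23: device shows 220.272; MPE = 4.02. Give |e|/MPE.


e = indication - reference = 220.272 - 222.23 = -1.9580
|e| = 1.9580
ratio = |e| / MPE = 1.9580 / 4.02
ratio = 0.4871

0.4871


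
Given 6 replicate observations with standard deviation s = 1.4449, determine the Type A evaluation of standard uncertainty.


u_A = s / sqrt(n)
u_A = 1.4449 / sqrt(6)
u_A = 1.4449 / 2.4494897
u_A = 0.5899

0.5899


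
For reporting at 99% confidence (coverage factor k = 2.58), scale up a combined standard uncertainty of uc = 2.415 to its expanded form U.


U = k * uc
U = 2.58 * 2.415
U = 6.2307

6.2307


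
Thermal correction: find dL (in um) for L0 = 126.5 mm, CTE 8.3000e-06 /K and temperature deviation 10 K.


dL = L * alpha * dT
= 126.5 * 8.3000e-06 * 10
= 0.0104995 mm
dL_um = 0.0104995 * 1000 = 10.4995 um

10.4995


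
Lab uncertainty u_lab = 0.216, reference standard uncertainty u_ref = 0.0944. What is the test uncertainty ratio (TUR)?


TUR = u_lab / u_ref
= 0.216 / 0.0944
= 2.2881

2.2881


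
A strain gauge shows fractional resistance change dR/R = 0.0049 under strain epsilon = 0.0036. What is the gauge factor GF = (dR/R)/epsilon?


GF = (dR/R) / epsilon
= 0.0049 / 0.0036
= 1.3611

1.3611


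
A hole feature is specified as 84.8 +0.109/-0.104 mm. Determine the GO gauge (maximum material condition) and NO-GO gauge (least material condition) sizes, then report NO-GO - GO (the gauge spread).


GO = nominal - lower_tol (smallest hole = maximum material condition)
GO = 84.8 - 0.104 = 84.696
NO-GO = nominal + upper_tol (largest hole = least material condition)
NO-GO = 84.8 + 0.109 = 84.909
spread = NO-GO - GO = 84.909 - 84.696 = 0.2130

0.2130


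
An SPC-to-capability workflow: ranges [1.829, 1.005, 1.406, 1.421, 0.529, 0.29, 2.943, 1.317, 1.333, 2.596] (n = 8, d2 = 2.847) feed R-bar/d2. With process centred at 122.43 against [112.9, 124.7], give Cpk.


R_bar = (1.829 + 1.005 + 1.406 + 1.421 + 0.529 + 0.29 + 2.943 + 1.317 + 1.333 + 2.596) / 10 = 1.4669
sigma = R_bar / d2 = 1.4669 / 2.847 = 0.51524412
Cp = (USL - LSL)/(6*sigma) = (124.7 - 112.9)/(6*0.51524412) = 3.8170
Cpu = (124.7 - 122.43)/(3*0.51524412) = 1.4686
Cpl = (122.43 - 112.9)/(3*0.51524412) = 6.1654
Cpk = min(Cpu, Cpl) = 1.4686

1.4686


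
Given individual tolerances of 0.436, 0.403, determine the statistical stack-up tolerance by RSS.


RSS = sqrt(0.436^2 + 0.403^2)
= sqrt(0.352505)
= 0.5937

0.5937


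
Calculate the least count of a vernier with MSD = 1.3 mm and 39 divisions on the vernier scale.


LC = MSD / n_div
= 1.3 / 39
= 0.0333

0.0333


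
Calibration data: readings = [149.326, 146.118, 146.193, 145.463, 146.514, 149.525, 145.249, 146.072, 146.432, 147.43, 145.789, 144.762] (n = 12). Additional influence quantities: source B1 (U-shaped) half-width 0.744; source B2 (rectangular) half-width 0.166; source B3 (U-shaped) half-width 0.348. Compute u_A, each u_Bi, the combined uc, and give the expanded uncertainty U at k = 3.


mean = (149.326 + 146.118 + 146.193 + 145.463 + 146.514 + 149.525 + 145.249 + 146.072 + 146.432 + 147.43 + 145.789 + 144.762) / 12 = 146.57275
s = sqrt(sum((x - mean)^2)/(n-1)) = 1.4934098
u_A = s / sqrt(n) = 1.4934098 / sqrt(12) = 0.43111028
u_B1 = 0.744 / sqrt(2) = 0.52608745
u_B2 = 0.166 / sqrt(3) = 0.095840145
u_B3 = 0.348 / sqrt(2) = 0.24607316
uc = sqrt(0.43111028^2 + 0.52608745^2 + 0.095840145^2 + 0.24607316^2) = 0.72963101
U = k * uc = 3 * 0.72963101
U = 2.1889

2.1889


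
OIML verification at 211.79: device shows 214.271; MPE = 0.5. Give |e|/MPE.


e = indication - reference = 214.271 - 211.79 = 2.4810
|e| = 2.4810
ratio = |e| / MPE = 2.4810 / 0.5
ratio = 4.9620

4.9620


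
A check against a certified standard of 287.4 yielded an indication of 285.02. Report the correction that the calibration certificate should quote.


Correction = standard - reading
= 287.4 - 285.02
= 2.3800

2.3800


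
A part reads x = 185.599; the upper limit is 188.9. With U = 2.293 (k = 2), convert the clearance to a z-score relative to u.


u = U / k = 2.293 / 2 = 1.1465
margin = |USL - x| = |188.9 - 185.599| = 3.301
z = margin / u = 3.301 / 1.1465
z = 2.8792

2.8792


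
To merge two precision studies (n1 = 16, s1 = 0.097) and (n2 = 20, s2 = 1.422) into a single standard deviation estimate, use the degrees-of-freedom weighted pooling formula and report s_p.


s_p = sqrt(((n1-1)*s1^2 + (n2-1)*s2^2) / (n1+n2-2))
numerator = (16-1)*0.097^2 + (20-1)*1.422^2 = 0.141135 + 38.419596 = 38.560731
denominator = 16 + 20 - 2 = 34
s_p^2 = 38.560731 / 34 = 1.1341391
s_p = sqrt(1.1341391) = 1.0650

1.0650


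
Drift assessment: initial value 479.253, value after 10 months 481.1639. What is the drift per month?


rate = (v2 - v1) / months
= (481.1639 - 479.253) / 10
= 1.9109 / 10
= 0.1911

0.1911


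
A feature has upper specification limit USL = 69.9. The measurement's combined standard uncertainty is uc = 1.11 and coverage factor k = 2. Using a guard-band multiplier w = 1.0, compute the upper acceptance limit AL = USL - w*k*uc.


U = k * uc = 2 * 1.11 = 2.22
guard band g = w * U = 1.0 * 2.22 = 2.22
AL = USL - g = 69.9 - 2.22
AL = 67.6800

67.6800


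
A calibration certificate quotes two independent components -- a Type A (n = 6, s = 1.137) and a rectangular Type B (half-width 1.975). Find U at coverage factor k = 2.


u_A = s / sqrt(n) = 1.137 / sqrt(6) = 0.46417831
u_B = half_width / sqrt(3) = 1.975 / sqrt(3) = 1.1402668
uc = sqrt(u_A^2 + u_B^2) = sqrt(0.46417831^2 + 1.1402668^2) = 1.2311255
U = k * uc = 2 * 1.2311255
U = 2.4623

2.4623


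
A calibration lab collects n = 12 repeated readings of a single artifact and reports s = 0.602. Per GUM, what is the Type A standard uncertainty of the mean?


u_A = s / sqrt(n)
u_A = 0.602 / sqrt(12)
u_A = 0.602 / 3.4641016
u_A = 0.1738

0.1738


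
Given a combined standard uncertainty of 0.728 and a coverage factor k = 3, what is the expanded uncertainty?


U = k * uc
U = 3 * 0.728
U = 2.1840

2.1840


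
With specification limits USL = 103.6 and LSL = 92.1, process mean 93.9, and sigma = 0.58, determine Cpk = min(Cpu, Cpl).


Cpu = (USL - mean) / (3*sigma) = (103.6 - 93.9) / (3*0.58) = 5.5747
Cpl = (mean - LSL) / (3*sigma) = (93.9 - 92.1) / (3*0.58) = 1.0345
Cpk = min(Cpu, Cpl) = 1.0345

1.0345


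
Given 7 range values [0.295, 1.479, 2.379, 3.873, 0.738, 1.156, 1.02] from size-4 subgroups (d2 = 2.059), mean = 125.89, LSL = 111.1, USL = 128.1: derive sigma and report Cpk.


R_bar = (0.295 + 1.479 + 2.379 + 3.873 + 0.738 + 1.156 + 1.02) / 7 = 1.5628571
sigma = R_bar / d2 = 1.5628571 / 2.059 = 0.75903696
Cp = (USL - LSL)/(6*sigma) = (128.1 - 111.1)/(6*0.75903696) = 3.7328
Cpu = (128.1 - 125.89)/(3*0.75903696) = 0.9705
Cpl = (125.89 - 111.1)/(3*0.75903696) = 6.4951
Cpk = min(Cpu, Cpl) = 0.9705

0.9705


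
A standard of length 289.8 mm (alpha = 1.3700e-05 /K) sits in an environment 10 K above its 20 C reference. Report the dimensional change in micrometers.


dL = L * alpha * dT
= 289.8 * 1.3700e-05 * 10
= 0.0397026 mm
dL_um = 0.0397026 * 1000 = 39.7026 um

39.7026


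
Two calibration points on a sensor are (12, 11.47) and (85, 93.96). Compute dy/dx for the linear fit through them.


slope = (y2 - y1) / (x2 - x1)
= (93.96 - 11.47) / (85 - 12)
= 82.4900 / 73
= 1.1300

1.1300


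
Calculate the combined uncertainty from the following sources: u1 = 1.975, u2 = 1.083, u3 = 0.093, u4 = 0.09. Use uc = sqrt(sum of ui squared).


uc = sqrt(1.975^2 + 1.083^2 + 0.093^2 + 0.09^2)
uc = sqrt(5.090263)
uc = 2.2562

2.2562


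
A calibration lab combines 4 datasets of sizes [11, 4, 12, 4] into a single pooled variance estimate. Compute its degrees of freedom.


nu = sum_i (n_i - 1)
nu = ((11 - 1) + (4 - 1) + (12 - 1) + (4 - 1))
nu = 10 + 3 + 11 + 3
nu = 27

27


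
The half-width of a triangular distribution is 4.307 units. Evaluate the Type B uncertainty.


u_B = half_width / sqrt(6)
u_B = 4.307 / 2.4494897
u_B = 1.7583

1.7583


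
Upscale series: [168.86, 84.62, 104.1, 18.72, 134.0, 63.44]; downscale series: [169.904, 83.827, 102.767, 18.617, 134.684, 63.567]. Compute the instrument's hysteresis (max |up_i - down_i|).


|168.86 - 169.904| = 1.0440
|84.62 - 83.827| = 0.7930
|104.1 - 102.767| = 1.3330
|18.72 - 18.617| = 0.1030
|134.0 - 134.684| = 0.6840
|63.44 - 63.567| = 0.1270
hysteresis = max(diffs) = 1.3330

1.3330


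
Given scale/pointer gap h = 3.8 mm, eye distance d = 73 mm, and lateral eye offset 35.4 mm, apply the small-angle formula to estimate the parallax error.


error = h * offset / d
= 3.8 * 35.4 / 73
= 1.8427

1.8427


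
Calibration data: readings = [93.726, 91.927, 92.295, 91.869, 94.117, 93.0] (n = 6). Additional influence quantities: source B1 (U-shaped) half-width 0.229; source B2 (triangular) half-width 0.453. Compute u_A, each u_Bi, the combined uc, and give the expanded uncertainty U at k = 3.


mean = (93.726 + 91.927 + 92.295 + 91.869 + 94.117 + 93.0) / 6 = 92.82233333
s = sqrt(sum((x - mean)^2)/(n-1)) = 0.95004077
u_A = s / sqrt(n) = 0.95004077 / sqrt(6) = 0.38785252
u_B1 = 0.229 / sqrt(2) = 0.16192745
u_B2 = 0.453 / sqrt(6) = 0.18493648
uc = sqrt(0.38785252^2 + 0.16192745^2 + 0.18493648^2) = 0.45918578
U = k * uc = 3 * 0.45918578
U = 1.3776

1.3776


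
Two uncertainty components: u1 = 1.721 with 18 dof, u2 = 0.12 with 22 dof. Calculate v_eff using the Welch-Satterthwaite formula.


uc = sqrt(u1^2 + u2^2) = sqrt(1.721^2 + 0.12^2) = 1.7251785
v_eff = uc^4 / (u1^4/v1 + u2^4/v2)
= 1.7251785^4 / (1.721^4/18 + 0.12^4/22)
= 8.8580096 / 0.48737065
v_eff = 18.1751

18.1751


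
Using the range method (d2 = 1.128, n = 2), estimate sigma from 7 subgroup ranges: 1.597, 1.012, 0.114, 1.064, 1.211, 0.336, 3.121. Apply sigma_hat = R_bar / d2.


R_bar = (1.597 + 1.012 + 0.114 + 1.064 + 1.211 + 0.336 + 3.121) / 7
R_bar = 8.455 / 7 = 1.2078571
sigma_hat = R_bar / d2 = 1.2078571 / 1.128 = 1.0708

1.0708


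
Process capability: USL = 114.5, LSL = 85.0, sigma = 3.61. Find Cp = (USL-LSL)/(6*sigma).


Cp = (USL - LSL) / (6 * sigma)
= (114.5 - 85.0) / (6 * 3.61)
= 29.5000 / 21.6600
= 1.3620

1.3620


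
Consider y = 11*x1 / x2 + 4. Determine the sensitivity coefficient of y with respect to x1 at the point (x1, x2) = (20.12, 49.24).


y = 11*x1 / x2 + 4
dy/dx1 = 11/x2
Evaluate at x2 = 49.24: c1 = 11 / 49.24
c1 = 0.2234

0.2234


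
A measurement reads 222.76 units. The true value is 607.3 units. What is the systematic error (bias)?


Systematic error = measured - true
= 222.76 - 607.3
= -384.5400

-384.5400


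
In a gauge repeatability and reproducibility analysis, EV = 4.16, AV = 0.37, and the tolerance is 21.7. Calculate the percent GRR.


GRR = sqrt(EV^2 + AV^2) = sqrt(4.16^2 + 0.37^2) = 4.1764219
%GRR = GRR / tol * 100 = 4.1764219 / 21.7 * 100
%GRR = 19.2462

19.2462


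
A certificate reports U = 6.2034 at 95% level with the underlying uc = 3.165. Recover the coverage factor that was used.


k = U / uc
k = 6.2034 / 3.165
k = 1.96

1.96


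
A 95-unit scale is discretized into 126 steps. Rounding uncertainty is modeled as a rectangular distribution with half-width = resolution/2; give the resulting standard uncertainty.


resolution = range / divisions
resolution = 95 / 126 = 0.75396825
u_res = resolution / (2*sqrt(3))
u_res = 0.75396825 / 3.4641016
u_res = 0.2177

0.2177


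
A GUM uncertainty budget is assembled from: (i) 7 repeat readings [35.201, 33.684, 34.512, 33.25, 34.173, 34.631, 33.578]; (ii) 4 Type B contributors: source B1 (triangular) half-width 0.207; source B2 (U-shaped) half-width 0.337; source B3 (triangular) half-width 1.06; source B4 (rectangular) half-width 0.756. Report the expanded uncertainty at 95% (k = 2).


mean = (35.201 + 33.684 + 34.512 + 33.25 + 34.173 + 34.631 + 33.578) / 7 = 34.147
s = sqrt(sum((x - mean)^2)/(n-1)) = 0.68578568
u_A = s / sqrt(n) = 0.68578568 / sqrt(7) = 0.25920262
u_B1 = 0.207 / sqrt(6) = 0.084507396
u_B2 = 0.337 / sqrt(2) = 0.23829499
u_B3 = 1.06 / sqrt(6) = 0.43274319
u_B4 = 0.756 / sqrt(3) = 0.4364768
uc = sqrt(0.25920262^2 + 0.084507396^2 + 0.23829499^2 + 0.43274319^2 + 0.4364768^2) = 0.71336573
U = k * uc = 2 * 0.71336573
U = 1.4267

1.4267


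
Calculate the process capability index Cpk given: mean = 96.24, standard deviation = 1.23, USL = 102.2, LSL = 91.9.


Cpu = (USL - mean) / (3*sigma) = (102.2 - 96.24) / (3*1.23) = 1.6152
Cpl = (mean - LSL) / (3*sigma) = (96.24 - 91.9) / (3*1.23) = 1.1762
Cpk = min(Cpu, Cpl) = 1.1762

1.1762


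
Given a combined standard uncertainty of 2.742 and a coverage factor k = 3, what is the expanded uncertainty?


U = k * uc
U = 3 * 2.742
U = 8.2260

8.2260


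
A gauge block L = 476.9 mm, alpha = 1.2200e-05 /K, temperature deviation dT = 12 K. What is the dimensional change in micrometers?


dL = L * alpha * dT
= 476.9 * 1.2200e-05 * 12
= 0.0698182 mm
dL_um = 0.0698182 * 1000 = 69.8182 um

69.8182


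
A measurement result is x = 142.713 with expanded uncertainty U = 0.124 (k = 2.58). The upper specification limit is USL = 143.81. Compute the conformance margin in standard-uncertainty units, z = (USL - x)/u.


u = U / k = 0.124 / 2.58 = 0.048062016
margin = |USL - x| = |143.81 - 142.713| = 1.097
z = margin / u = 1.097 / 0.048062016
z = 22.8247

22.8247


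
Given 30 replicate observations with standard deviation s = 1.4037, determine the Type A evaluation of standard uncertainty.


u_A = s / sqrt(n)
u_A = 1.4037 / sqrt(30)
u_A = 1.4037 / 5.4772256
u_A = 0.2563

0.2563


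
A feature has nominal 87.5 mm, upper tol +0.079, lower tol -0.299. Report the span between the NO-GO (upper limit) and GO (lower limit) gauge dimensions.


GO = nominal - lower_tol (smallest hole = maximum material condition)
GO = 87.5 - 0.299 = 87.201
NO-GO = nominal + upper_tol (largest hole = least material condition)
NO-GO = 87.5 + 0.079 = 87.579
spread = NO-GO - GO = 87.579 - 87.201 = 0.3780

0.3780


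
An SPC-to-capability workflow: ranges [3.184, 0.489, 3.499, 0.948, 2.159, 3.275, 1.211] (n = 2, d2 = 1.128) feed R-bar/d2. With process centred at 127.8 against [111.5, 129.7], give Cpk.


R_bar = (3.184 + 0.489 + 3.499 + 0.948 + 2.159 + 3.275 + 1.211) / 7 = 2.1092857
sigma = R_bar / d2 = 2.1092857 / 1.128 = 1.8699341
Cp = (USL - LSL)/(6*sigma) = (129.7 - 111.5)/(6*1.8699341) = 1.6222
Cpu = (129.7 - 127.8)/(3*1.8699341) = 0.3387
Cpl = (127.8 - 111.5)/(3*1.8699341) = 2.9056
Cpk = min(Cpu, Cpl) = 0.3387

0.3387


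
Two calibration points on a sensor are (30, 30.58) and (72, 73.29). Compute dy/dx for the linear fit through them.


slope = (y2 - y1) / (x2 - x1)
= (73.29 - 30.58) / (72 - 30)
= 42.7100 / 42
= 1.0169

1.0169


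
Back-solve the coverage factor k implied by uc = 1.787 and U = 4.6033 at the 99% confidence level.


k = U / uc
k = 4.6033 / 1.787
k = 2.576

2.576


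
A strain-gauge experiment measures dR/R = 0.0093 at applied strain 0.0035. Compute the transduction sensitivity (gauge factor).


GF = (dR/R) / epsilon
= 0.0093 / 0.0035
= 2.6571

2.6571


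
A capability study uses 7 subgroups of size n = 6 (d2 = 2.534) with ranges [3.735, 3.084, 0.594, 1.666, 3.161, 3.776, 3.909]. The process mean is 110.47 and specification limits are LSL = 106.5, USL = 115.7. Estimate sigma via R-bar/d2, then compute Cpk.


R_bar = (3.735 + 3.084 + 0.594 + 1.666 + 3.161 + 3.776 + 3.909) / 7 = 2.8464286
sigma = R_bar / d2 = 2.8464286 / 2.534 = 1.1232946
Cp = (USL - LSL)/(6*sigma) = (115.7 - 106.5)/(6*1.1232946) = 1.3650
Cpu = (115.7 - 110.47)/(3*1.1232946) = 1.5520
Cpl = (110.47 - 106.5)/(3*1.1232946) = 1.1781
Cpk = min(Cpu, Cpl) = 1.1781

1.1781
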